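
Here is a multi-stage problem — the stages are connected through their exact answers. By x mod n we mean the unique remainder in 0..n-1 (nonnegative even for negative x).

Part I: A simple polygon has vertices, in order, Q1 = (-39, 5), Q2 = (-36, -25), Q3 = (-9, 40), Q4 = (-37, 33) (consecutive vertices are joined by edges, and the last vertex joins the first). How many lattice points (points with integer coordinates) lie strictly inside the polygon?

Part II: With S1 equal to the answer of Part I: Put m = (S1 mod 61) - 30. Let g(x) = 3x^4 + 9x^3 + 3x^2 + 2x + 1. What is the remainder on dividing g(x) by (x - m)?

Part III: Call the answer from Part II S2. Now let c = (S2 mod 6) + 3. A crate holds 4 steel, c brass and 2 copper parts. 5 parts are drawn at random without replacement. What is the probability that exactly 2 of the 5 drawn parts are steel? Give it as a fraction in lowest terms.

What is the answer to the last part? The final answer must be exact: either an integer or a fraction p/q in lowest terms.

14/33

Part I: cross terms: (-39*-25 - -36*5)=1155, (-36*40 - -9*-25)=-1665, (-9*33 - -37*40)=1183, (-37*5 - -39*33)=1102; twice the area = |1775| = 1775; area = 1775/2; boundary points = 3 + 1 + 7 + 2 = 13; strictly interior points = area - boundary/2 + 1 = 882; answer 882
Part II: S1 = 882; m = -2; remainder = value at the root: 3*(-2)^4 + 9*(-2)^3 + 3*(-2)^2 + 2*(-2)^1 + 1 = (48) + (-72) + (12) + (-4) + (1) = -15; answer -15
Part III: S2 = -15; c = 6; total draws C(12,5) = 792; favorable C(4,2)*C(8,3) = 336; P = 14/33; answer 14/33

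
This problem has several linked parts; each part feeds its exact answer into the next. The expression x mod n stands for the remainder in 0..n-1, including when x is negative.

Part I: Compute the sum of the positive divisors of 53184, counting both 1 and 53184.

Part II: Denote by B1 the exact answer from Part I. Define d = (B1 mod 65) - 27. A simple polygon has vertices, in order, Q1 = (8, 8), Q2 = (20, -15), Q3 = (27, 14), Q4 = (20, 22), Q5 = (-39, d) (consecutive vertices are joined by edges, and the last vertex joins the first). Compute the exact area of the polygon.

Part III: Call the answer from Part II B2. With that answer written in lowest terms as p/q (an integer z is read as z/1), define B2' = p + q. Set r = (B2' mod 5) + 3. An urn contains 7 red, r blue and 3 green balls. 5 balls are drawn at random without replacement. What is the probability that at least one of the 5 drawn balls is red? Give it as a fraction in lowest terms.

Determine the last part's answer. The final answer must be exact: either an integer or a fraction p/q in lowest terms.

283/286

Part I: 53184 = 2^6 * 3 * 277; sigma = (1 + 2 + 4 + 8 + 16 + 32 + 64) * (1 + 3) * (1 + 277) = 127 * 4 * 278 = 141224; answer 141224
Part II: B1 = 141224; d = 17; cross terms: (8*-15 - 20*8)=-280, (20*14 - 27*-15)=685, (27*22 - 20*14)=314, (20*17 - -39*22)=1198, (-39*8 - 8*17)=-448; twice the area = |1469| = 1469; area = 1469/2; answer 1469/2
Part III: B2 = 1469/2; threaded value p + q = 1471; r = 4; total draws C(14,5) = 2002; complement C(7,5) = 21; favorable 2002 - 21 = 1981; P = 283/286; answer 283/286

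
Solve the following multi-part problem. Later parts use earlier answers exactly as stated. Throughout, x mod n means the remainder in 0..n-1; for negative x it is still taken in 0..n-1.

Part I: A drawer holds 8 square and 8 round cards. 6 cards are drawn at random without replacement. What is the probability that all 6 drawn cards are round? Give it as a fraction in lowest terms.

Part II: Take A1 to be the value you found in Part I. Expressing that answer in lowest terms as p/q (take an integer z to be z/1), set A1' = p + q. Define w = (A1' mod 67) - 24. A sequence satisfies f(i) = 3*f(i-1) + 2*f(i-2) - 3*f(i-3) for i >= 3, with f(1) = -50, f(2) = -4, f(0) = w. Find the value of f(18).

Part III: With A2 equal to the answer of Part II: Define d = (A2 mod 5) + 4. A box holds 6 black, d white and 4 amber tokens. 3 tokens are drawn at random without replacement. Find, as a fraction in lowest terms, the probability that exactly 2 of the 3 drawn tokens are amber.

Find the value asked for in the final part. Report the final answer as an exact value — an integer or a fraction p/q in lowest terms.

66/455

Part I: total draws C(16,6) = 8008; favorable C(8,6) = 28; P = 1/286; answer 1/286
Part II: A1 = 1/286; threaded value p + q = 287; w = -5; f(3) = 3*(-4) + 2*(-50) - 3*(-5) = -97; iterating: f(3)=-97, f(4)=-149, f(5)=-629, f(6)=-1894, f(7)=-6493, f(8)=-21380, f(9)=-71444, f(10)=-237613, f(11)=-791587, f(12)=-2635655, f(13)=-8777300, f(14)=-29228449, f(15)=-97332982, f(16)=-324123944, f(17)=-1079352449, f(18)=-3594306289; answer -3594306289
Part III: A2 = -3594306289; d = 5; total draws C(15,3) = 455; favorable C(4,2)*C(11,1) = 66; P = 66/455; answer 66/455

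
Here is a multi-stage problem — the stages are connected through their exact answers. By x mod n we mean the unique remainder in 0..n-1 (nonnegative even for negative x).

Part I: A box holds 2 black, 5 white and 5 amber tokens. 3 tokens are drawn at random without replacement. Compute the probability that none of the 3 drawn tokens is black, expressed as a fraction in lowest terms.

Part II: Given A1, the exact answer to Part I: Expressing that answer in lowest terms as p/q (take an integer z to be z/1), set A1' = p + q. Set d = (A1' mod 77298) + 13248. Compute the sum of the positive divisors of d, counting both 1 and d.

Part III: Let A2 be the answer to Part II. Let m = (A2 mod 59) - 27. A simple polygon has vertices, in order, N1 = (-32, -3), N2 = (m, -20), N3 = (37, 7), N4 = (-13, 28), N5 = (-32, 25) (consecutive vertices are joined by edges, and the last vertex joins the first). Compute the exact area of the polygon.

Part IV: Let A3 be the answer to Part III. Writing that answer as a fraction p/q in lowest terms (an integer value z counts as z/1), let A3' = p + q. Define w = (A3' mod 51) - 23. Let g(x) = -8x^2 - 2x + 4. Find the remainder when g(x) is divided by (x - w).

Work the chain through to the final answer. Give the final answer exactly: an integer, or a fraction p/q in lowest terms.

Part I: total draws C(12,3) = 220; favorable C(10,3) = 120; P = 6/11; answer 6/11
Part II: A1 = 6/11; threaded value p + q = 17; d = 13265; 13265 = 5 * 7 * 379; sigma = (1 + 5) * (1 + 7) * (1 + 379) = 6 * 8 * 380 = 18240; answer 18240
Part III: A2 = 18240; m = -18; cross terms: (-32*-20 - -18*-3)=586, (-18*7 - 37*-20)=614, (37*28 - -13*7)=1127, (-13*25 - -32*28)=571, (-32*-3 - -32*25)=896; twice the area = |3794| = 3794; area = 1897; answer 1897
Part IV: A3 = 1897; threaded value p + q = 1898; w = -12; remainder = value at the root: -8*(-12)^2 - 2*(-12)^1 + 4 = (-1152) + (24) + (4) = -1124; answer -1124

-1124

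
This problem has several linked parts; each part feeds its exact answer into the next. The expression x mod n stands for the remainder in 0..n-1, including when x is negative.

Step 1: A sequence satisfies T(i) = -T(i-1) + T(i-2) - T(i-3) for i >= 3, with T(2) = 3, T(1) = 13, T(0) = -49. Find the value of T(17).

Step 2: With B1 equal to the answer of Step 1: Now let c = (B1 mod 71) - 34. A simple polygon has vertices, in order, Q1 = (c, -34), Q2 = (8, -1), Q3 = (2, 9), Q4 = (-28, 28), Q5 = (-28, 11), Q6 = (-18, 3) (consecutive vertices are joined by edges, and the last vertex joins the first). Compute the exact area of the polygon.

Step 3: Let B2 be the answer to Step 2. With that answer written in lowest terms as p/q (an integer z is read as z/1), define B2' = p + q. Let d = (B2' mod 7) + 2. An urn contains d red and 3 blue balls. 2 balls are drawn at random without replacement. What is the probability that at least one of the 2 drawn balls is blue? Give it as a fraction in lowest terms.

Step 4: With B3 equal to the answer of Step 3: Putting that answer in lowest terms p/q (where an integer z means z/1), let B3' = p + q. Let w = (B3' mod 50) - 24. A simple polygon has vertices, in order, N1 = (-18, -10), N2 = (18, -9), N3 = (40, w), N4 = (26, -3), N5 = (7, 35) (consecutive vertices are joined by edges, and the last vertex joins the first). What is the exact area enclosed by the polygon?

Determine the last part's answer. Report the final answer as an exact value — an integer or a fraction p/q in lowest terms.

Step 1: T(3) = -1*(3) + 1*(13) - 1*(-49) = 59; iterating: T(3)=59, T(4)=-69, T(5)=125, T(6)=-253, T(7)=447, T(8)=-825, T(9)=1525, T(10)=-2797, T(11)=5147, T(12)=-9469, T(13)=17413, T(14)=-32029, T(15)=58911, T(16)=-108353, T(17)=199293; answer 199293
Step 2: B1 = 199293; c = 33; cross terms: (33*-1 - 8*-34)=239, (8*9 - 2*-1)=74, (2*28 - -28*9)=308, (-28*11 - -28*28)=476, (-28*3 - -18*11)=114, (-18*-34 - 33*3)=513; twice the area = |1724| = 1724; area = 862; answer 862
Step 3: B2 = 862; threaded value p + q = 863; d = 4; total draws C(7,2) = 21; complement C(4,2) = 6; favorable 21 - 6 = 15; P = 5/7; answer 5/7
Step 4: B3 = 5/7; threaded value p + q = 12; w = -12; cross terms: (-18*-9 - 18*-10)=342, (18*-12 - 40*-9)=144, (40*-3 - 26*-12)=192, (26*35 - 7*-3)=931, (7*-10 - -18*35)=560; twice the area = |2169| = 2169; area = 2169/2; answer 2169/2

2169/2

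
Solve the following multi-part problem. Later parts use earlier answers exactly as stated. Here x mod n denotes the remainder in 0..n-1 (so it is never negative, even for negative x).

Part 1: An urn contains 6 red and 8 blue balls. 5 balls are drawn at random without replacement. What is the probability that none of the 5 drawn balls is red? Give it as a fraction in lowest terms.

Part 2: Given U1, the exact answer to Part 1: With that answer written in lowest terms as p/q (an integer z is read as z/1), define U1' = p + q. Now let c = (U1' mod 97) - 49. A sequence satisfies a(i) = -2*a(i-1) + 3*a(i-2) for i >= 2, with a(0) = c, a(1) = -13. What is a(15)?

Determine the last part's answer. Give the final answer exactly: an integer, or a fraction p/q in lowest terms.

Part 1: total draws C(14,5) = 2002; favorable C(8,5) = 56; P = 4/143; answer 4/143
Part 2: U1 = 4/143; threaded value p + q = 147; c = 1; a(2) = -2*(-13) + 3*(1) = 29; iterating: a(2)=29, a(3)=-97, a(4)=281, a(5)=-853, a(6)=2549, a(7)=-7657, a(8)=22961, a(9)=-68893, a(10)=206669, a(11)=-620017, a(12)=1860041, a(13)=-5580133, a(14)=16740389, a(15)=-50221177; answer -50221177

-50221177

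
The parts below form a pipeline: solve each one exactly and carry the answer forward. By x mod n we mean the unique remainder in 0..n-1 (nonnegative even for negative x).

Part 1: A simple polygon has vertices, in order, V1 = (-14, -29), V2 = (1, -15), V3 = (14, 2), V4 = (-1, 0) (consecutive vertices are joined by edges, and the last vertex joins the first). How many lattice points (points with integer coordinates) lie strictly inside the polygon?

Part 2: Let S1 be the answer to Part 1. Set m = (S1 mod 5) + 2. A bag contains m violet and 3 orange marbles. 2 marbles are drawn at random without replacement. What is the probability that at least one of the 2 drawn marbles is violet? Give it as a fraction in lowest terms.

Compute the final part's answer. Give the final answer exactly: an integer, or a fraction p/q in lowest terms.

Part 1: cross terms: (-14*-15 - 1*-29)=239, (1*2 - 14*-15)=212, (14*0 - -1*2)=2, (-1*-29 - -14*0)=29; twice the area = |482| = 482; area = 241; boundary points = 1 + 1 + 1 + 1 = 4; strictly interior points = area - boundary/2 + 1 = 240; answer 240
Part 2: S1 = 240; m = 2; total draws C(5,2) = 10; complement C(3,2) = 3; favorable 10 - 3 = 7; P = 7/10; answer 7/10

7/10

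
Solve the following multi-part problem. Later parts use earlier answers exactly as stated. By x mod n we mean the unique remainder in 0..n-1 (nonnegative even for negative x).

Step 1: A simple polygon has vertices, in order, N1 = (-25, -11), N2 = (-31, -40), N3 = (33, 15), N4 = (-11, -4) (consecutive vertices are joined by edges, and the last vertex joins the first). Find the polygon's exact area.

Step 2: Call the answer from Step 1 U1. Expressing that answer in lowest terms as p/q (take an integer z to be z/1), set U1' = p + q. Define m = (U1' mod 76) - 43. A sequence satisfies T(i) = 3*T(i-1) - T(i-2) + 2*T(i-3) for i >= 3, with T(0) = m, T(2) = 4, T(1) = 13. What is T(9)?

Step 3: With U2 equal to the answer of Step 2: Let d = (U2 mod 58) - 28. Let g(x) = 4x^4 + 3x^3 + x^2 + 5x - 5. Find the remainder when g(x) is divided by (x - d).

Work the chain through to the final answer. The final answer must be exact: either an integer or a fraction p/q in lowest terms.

2185672

Step 1: cross terms: (-25*-40 - -31*-11)=659, (-31*15 - 33*-40)=855, (33*-4 - -11*15)=33, (-11*-11 - -25*-4)=21; twice the area = |1568| = 1568; area = 784; answer 784
Step 2: U1 = 784; threaded value p + q = 785; m = -18; T(3) = 3*(4) - 1*(13) + 2*(-18) = -37; iterating: T(3)=-37, T(4)=-89, T(5)=-222, T(6)=-651, T(7)=-1909, T(8)=-5520, T(9)=-15953; answer -15953
Step 3: U2 = -15953; d = 27; remainder = value at the root: 4*(27)^4 + 3*(27)^3 + 1*(27)^2 + 5*(27)^1 - 5 = (2125764) + (59049) + (729) + (135) + (-5) = 2185672; answer 2185672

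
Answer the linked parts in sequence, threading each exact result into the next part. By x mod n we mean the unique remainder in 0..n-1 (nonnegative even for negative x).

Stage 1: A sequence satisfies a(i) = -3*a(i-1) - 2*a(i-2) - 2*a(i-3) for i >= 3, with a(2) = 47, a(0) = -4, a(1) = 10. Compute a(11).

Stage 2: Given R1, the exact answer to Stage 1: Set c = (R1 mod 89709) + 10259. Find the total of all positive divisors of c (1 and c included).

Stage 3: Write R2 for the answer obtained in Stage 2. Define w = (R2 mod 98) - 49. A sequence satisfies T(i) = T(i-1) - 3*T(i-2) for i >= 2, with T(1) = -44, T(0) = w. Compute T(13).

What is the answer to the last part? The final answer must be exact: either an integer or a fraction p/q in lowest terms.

Stage 1: a(3) = -3*(47) - 2*(10) - 2*(-4) = -153; iterating: a(3)=-153, a(4)=345, a(5)=-823, a(6)=2085, a(7)=-5299, a(8)=13373, a(9)=-33691, a(10)=84925, a(11)=-214139; answer -214139
Stage 2: R1 = -214139; c = 65247; 65247 = 3 * 7 * 13 * 239; sigma = (1 + 3) * (1 + 7) * (1 + 13) * (1 + 239) = 4 * 8 * 14 * 240 = 107520; answer 107520
Stage 3: R2 = 107520; w = -35; T(2) = 1*(-44) - 3*(-35) = 61; iterating: T(2)=61, T(3)=193, T(4)=10, T(5)=-569, T(6)=-599, T(7)=1108, T(8)=2905, T(9)=-419, T(10)=-9134, T(11)=-7877, T(12)=19525, T(13)=43156; answer 43156

43156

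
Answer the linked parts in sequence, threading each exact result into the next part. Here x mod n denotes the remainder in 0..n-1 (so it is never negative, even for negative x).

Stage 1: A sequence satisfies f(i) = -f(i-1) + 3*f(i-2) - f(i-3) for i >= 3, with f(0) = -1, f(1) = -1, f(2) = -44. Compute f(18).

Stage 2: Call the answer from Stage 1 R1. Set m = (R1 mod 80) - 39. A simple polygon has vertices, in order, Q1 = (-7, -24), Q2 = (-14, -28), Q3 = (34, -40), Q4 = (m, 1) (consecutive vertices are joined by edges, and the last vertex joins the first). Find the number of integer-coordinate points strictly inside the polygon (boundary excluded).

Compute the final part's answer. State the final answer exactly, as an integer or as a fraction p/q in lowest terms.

676

Stage 1: f(3) = -1*(-44) + 3*(-1) - 1*(-1) = 42; iterating: f(3)=42, f(4)=-173, f(5)=343, f(6)=-904, f(7)=2106, f(8)=-5161, f(9)=12383, f(10)=-29972, f(11)=72282, f(12)=-174581, f(13)=421399, f(14)=-1017424, f(15)=2456202, f(16)=-5929873, f(17)=14315903, f(18)=-34561724; answer -34561724
Stage 2: R1 = -34561724; m = -3; cross terms: (-7*-28 - -14*-24)=-140, (-14*-40 - 34*-28)=1512, (34*1 - -3*-40)=-86, (-3*-24 - -7*1)=79; twice the area = |1365| = 1365; area = 1365/2; boundary points = 1 + 12 + 1 + 1 = 15; strictly interior points = area - boundary/2 + 1 = 676; answer 676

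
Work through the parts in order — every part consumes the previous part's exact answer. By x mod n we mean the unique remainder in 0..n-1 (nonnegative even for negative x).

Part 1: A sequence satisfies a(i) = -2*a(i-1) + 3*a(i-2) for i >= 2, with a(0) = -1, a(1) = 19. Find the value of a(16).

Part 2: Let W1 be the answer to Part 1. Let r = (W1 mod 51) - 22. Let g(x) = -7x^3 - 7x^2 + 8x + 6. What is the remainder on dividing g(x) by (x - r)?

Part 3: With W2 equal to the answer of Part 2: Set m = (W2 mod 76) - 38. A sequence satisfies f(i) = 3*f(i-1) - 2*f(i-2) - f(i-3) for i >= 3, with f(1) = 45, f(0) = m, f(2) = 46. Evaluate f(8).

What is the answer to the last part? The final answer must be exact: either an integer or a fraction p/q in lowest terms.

Part 1: a(2) = -2*(19) + 3*(-1) = -41; iterating: a(2)=-41, a(3)=139, a(4)=-401, a(5)=1219, a(6)=-3641, a(7)=10939, a(8)=-32801, a(9)=98419, a(10)=-295241, a(11)=885739, a(12)=-2657201, a(13)=7971619, a(14)=-23914841, a(15)=71744539, a(16)=-215233601; answer -215233601
Part 2: W1 = -215233601; r = -6; remainder = value at the root: -7*(-6)^3 - 7*(-6)^2 + 8*(-6)^1 + 6 = (1512) + (-252) + (-48) + (6) = 1218; answer 1218
Part 3: W2 = 1218; m = -36; f(3) = 3*(46) - 2*(45) - 1*(-36) = 84; iterating: f(3)=84, f(4)=115, f(5)=131, f(6)=79, f(7)=-140, f(8)=-709; answer -709

-709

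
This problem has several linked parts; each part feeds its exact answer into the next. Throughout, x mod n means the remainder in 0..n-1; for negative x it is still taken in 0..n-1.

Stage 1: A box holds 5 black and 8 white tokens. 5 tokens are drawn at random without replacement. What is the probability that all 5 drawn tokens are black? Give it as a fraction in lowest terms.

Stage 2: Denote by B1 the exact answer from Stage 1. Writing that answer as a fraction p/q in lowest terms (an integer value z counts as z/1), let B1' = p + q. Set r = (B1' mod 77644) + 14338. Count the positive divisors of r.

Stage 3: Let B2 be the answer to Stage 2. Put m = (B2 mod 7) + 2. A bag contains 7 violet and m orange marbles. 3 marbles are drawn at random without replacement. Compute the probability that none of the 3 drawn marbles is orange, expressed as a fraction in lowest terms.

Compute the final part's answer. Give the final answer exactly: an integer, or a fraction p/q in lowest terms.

Stage 1: total draws C(13,5) = 1287; favorable C(5,5) = 1; P = 1/1287; answer 1/1287
Stage 2: B1 = 1/1287; threaded value p + q = 1288; r = 15626; 15626 = 2 * 13 * 601; number of divisors = (1+1) * (1+1) * (1+1) = 8; answer 8
Stage 3: B2 = 8; m = 3; total draws C(10,3) = 120; favorable C(7,3) = 35; P = 7/24; answer 7/24

7/24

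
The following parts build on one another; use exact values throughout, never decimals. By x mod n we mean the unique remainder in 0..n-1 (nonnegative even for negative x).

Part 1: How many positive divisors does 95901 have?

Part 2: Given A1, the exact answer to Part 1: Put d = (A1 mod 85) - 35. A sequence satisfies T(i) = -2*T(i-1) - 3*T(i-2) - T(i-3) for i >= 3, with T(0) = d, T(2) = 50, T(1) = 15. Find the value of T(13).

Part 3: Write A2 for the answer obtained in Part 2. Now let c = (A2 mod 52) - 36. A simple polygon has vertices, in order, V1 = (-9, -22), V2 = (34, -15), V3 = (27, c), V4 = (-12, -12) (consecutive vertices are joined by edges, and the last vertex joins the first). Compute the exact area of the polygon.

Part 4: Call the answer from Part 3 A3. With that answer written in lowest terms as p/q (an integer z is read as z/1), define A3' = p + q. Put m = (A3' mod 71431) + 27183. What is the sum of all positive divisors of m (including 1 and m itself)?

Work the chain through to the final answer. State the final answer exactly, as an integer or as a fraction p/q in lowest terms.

46848

Part 1: 95901 = 3 * 13 * 2459; number of divisors = (1+1) * (1+1) * (1+1) = 8; answer 8
Part 2: A1 = 8; d = -27; T(3) = -2*(50) - 3*(15) - 1*(-27) = -118; iterating: T(3)=-118, T(4)=71, T(5)=162, T(6)=-419, T(7)=281, T(8)=533, T(9)=-1490, T(10)=1100, T(11)=1737, T(12)=-5284, T(13)=4257; answer 4257
Part 3: A2 = 4257; c = 9; cross terms: (-9*-15 - 34*-22)=883, (34*9 - 27*-15)=711, (27*-12 - -12*9)=-216, (-12*-22 - -9*-12)=156; twice the area = |1534| = 1534; area = 767; answer 767
Part 4: A3 = 767; threaded value p + q = 768; m = 27951; 27951 = 3 * 7 * 11^3; sigma = (1 + 3) * (1 + 7) * (1 + 11 + 121 + 1331) = 4 * 8 * 1464 = 46848; answer 46848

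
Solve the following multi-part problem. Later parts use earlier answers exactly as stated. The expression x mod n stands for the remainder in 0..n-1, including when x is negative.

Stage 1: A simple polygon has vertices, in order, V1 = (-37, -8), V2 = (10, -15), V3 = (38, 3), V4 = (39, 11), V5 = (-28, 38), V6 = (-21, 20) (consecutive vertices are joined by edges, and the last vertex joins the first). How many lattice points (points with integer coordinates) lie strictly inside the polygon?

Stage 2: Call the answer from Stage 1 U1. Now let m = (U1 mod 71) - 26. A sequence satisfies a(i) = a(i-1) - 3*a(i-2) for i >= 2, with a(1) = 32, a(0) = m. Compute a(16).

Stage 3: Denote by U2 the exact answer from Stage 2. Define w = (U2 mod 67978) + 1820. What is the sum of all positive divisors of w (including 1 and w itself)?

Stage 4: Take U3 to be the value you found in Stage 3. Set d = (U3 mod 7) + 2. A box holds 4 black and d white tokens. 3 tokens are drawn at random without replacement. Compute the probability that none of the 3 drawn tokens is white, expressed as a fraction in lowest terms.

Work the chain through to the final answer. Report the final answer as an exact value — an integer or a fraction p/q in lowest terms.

1/5

Stage 1: cross terms: (-37*-15 - 10*-8)=635, (10*3 - 38*-15)=600, (38*11 - 39*3)=301, (39*38 - -28*11)=1790, (-28*20 - -21*38)=238, (-21*-8 - -37*20)=908; twice the area = |4472| = 4472; area = 2236; boundary points = 1 + 2 + 1 + 1 + 1 + 4 = 10; strictly interior points = area - boundary/2 + 1 = 2232; answer 2232
Stage 2: U1 = 2232; m = 5; a(2) = 1*(32) - 3*(5) = 17; iterating: a(2)=17, a(3)=-79, a(4)=-130, a(5)=107, a(6)=497, a(7)=176, a(8)=-1315, a(9)=-1843, a(10)=2102, a(11)=7631, a(12)=1325, a(13)=-21568, a(14)=-25543, a(15)=39161, a(16)=115790; answer 115790
Stage 3: U2 = 115790; w = 49632; 49632 = 2^5 * 3 * 11 * 47; sigma = (1 + 2 + 4 + 8 + 16 + 32) * (1 + 3) * (1 + 11) * (1 + 47) = 63 * 4 * 12 * 48 = 145152; answer 145152
Stage 4: U3 = 145152; d = 2; total draws C(6,3) = 20; favorable C(4,3) = 4; P = 1/5; answer 1/5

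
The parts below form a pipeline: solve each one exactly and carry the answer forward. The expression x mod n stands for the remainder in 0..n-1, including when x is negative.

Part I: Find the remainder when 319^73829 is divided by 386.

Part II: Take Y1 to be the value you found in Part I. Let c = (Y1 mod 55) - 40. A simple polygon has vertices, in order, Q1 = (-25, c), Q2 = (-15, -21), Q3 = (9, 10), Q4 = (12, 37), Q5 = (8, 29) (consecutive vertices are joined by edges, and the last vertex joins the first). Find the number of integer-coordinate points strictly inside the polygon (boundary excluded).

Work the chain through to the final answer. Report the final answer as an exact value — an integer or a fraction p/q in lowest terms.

Part I: squarings mod 386: 319^1=319, 319^2=243, 319^4=377, 319^8=81, 319^16=385, 319^32=1, 319^64=1, 319^128=1, 319^256=1, 319^512=1, 319^1024=1, 319^2048=1, 319^4096=1, 319^8192=1, 319^16384=1, 319^32768=1, 319^65536=1; 319^73829 = 319^1 * 319^4 * 319^32 * 319^64 * 319^8192 * 319^65536 = 217 (mod 386); answer 217
Part II: Y1 = 217; c = 12; cross terms: (-25*-21 - -15*12)=705, (-15*10 - 9*-21)=39, (9*37 - 12*10)=213, (12*29 - 8*37)=52, (8*12 - -25*29)=821; twice the area = |1830| = 1830; area = 915; boundary points = 1 + 1 + 3 + 4 + 1 = 10; strictly interior points = area - boundary/2 + 1 = 911; answer 911

911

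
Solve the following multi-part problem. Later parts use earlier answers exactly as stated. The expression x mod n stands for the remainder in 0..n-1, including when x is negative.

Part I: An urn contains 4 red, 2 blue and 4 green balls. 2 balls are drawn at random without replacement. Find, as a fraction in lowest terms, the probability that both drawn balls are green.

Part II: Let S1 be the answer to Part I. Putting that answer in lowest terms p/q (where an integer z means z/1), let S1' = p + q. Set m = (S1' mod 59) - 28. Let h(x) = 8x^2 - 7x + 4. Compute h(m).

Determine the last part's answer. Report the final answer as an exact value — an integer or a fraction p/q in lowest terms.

1049

Part I: total draws C(10,2) = 45; favorable C(4,2) = 6; P = 2/15; answer 2/15
Part II: S1 = 2/15; threaded value p + q = 17; m = -11; 8*(-11)^2 - 7*(-11)^1 + 4 = (968) + (77) + (4) = 1049; answer 1049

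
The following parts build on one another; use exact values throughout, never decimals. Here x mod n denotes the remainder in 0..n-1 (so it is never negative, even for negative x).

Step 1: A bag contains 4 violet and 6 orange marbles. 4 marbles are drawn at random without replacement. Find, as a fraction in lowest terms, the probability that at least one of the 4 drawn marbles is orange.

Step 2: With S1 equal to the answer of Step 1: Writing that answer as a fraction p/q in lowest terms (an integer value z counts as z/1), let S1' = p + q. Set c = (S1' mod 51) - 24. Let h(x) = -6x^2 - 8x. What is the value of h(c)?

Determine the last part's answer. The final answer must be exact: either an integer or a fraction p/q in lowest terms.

Step 1: total draws C(10,4) = 210; complement C(4,4) = 1; favorable 210 - 1 = 209; P = 209/210; answer 209/210
Step 2: S1 = 209/210; threaded value p + q = 419; c = -13; -6*(-13)^2 - 8*(-13)^1 = (-1014) + (104) = -910; answer -910

-910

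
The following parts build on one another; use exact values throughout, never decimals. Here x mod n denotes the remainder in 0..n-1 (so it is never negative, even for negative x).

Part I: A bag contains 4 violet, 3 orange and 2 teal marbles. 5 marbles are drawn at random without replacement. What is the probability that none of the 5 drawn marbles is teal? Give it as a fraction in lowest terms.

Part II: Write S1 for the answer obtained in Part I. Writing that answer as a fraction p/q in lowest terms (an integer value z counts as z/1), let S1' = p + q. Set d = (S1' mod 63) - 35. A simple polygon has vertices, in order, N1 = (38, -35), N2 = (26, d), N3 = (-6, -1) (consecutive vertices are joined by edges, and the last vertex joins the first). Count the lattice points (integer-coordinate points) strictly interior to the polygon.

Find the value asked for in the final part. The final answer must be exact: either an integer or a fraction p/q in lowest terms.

Part I: total draws C(9,5) = 126; favorable C(7,5) = 21; P = 1/6; answer 1/6
Part II: S1 = 1/6; threaded value p + q = 7; d = -28; cross terms: (38*-28 - 26*-35)=-154, (26*-1 - -6*-28)=-194, (-6*-35 - 38*-1)=248; twice the area = |-100| = 100; area = 50; boundary points = 1 + 1 + 2 = 4; strictly interior points = area - boundary/2 + 1 = 49; answer 49

49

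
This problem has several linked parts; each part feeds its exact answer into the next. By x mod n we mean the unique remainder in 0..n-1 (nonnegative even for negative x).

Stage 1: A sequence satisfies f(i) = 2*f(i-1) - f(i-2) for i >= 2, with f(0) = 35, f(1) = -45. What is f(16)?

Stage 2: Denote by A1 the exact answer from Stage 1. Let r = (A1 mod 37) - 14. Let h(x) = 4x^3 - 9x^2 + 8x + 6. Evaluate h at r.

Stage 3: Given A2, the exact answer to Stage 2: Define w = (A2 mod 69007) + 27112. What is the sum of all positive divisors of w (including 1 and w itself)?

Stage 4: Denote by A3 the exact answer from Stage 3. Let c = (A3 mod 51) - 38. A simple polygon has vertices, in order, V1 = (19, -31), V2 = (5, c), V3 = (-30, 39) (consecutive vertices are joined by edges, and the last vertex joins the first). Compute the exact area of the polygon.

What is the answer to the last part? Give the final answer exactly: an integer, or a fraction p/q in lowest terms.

Stage 1: f(2) = 2*(-45) - 1*(35) = -125; iterating: f(2)=-125, f(3)=-205, f(4)=-285, f(5)=-365, f(6)=-445, f(7)=-525, f(8)=-605, f(9)=-685, f(10)=-765, f(11)=-845, f(12)=-925, f(13)=-1005, f(14)=-1085, f(15)=-1165, f(16)=-1245; answer -1245
Stage 2: A1 = -1245; r = -1; 4*(-1)^3 - 9*(-1)^2 + 8*(-1)^1 + 6 = (-4) + (-9) + (-8) + (6) = -15; answer -15
Stage 3: A2 = -15; w = 96104; 96104 = 2^3 * 41 * 293; sigma = (1 + 2 + 4 + 8) * (1 + 41) * (1 + 293) = 15 * 42 * 294 = 185220; answer 185220
Stage 4: A3 = 185220; c = 1; cross terms: (19*1 - 5*-31)=174, (5*39 - -30*1)=225, (-30*-31 - 19*39)=189; twice the area = |588| = 588; area = 294; answer 294

294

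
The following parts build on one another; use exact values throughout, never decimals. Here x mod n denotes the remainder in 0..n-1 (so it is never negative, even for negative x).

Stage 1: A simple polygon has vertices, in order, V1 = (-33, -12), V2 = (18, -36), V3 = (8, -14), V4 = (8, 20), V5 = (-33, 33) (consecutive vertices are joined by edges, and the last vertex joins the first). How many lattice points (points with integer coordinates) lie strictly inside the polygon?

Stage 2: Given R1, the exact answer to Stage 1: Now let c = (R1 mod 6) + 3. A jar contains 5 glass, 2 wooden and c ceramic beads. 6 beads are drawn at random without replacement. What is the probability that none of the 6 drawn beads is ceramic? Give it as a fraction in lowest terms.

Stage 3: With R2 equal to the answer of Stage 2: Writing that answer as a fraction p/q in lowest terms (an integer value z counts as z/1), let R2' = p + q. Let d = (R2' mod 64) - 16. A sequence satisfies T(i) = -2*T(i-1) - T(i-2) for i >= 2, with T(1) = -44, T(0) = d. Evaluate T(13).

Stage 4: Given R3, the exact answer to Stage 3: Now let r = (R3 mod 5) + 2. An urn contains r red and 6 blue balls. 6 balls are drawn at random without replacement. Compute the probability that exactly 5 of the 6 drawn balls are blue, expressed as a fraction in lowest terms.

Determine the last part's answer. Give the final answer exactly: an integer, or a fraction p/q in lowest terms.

Stage 1: cross terms: (-33*-36 - 18*-12)=1404, (18*-14 - 8*-36)=36, (8*20 - 8*-14)=272, (8*33 - -33*20)=924, (-33*-12 - -33*33)=1485; twice the area = |4121| = 4121; area = 4121/2; boundary points = 3 + 2 + 34 + 1 + 45 = 85; strictly interior points = area - boundary/2 + 1 = 2019; answer 2019
Stage 2: R1 = 2019; c = 6; total draws C(13,6) = 1716; favorable C(7,6) = 7; P = 7/1716; answer 7/1716
Stage 3: R2 = 7/1716; threaded value p + q = 1723; d = 43; T(2) = -2*(-44) - 1*(43) = 45; iterating: T(2)=45, T(3)=-46, T(4)=47, T(5)=-48, T(6)=49, T(7)=-50, T(8)=51, T(9)=-52, T(10)=53, T(11)=-54, T(12)=55, T(13)=-56; answer -56
Stage 4: R3 = -56; r = 6; total draws C(12,6) = 924; favorable C(6,5)*C(6,1) = 36; P = 3/77; answer 3/77

3/77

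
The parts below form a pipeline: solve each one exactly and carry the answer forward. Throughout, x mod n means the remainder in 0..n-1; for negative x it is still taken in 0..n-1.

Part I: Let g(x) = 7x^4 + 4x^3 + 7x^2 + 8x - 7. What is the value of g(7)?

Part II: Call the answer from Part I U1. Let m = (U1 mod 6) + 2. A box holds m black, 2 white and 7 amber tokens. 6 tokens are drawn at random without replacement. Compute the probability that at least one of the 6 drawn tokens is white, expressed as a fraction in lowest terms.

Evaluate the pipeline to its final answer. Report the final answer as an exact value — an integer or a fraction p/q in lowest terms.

17/22

Part I: 7*(7)^4 + 4*(7)^3 + 7*(7)^2 + 8*(7)^1 - 7 = (16807) + (1372) + (343) + (56) + (-7) = 18571; answer 18571
Part II: U1 = 18571; m = 3; total draws C(12,6) = 924; complement C(10,6) = 210; favorable 924 - 210 = 714; P = 17/22; answer 17/22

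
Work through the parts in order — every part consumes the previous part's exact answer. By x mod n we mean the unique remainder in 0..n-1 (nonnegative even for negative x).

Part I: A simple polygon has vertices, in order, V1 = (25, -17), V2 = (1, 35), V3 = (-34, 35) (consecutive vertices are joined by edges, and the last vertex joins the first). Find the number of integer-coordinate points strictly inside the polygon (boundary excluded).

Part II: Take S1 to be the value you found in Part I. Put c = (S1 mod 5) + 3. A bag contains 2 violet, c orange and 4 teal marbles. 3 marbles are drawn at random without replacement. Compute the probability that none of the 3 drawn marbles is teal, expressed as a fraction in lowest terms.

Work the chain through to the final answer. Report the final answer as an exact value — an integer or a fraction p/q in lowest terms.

Part I: cross terms: (25*35 - 1*-17)=892, (1*35 - -34*35)=1225, (-34*-17 - 25*35)=-297; twice the area = |1820| = 1820; area = 910; boundary points = 4 + 35 + 1 = 40; strictly interior points = area - boundary/2 + 1 = 891; answer 891
Part II: S1 = 891; c = 4; total draws C(10,3) = 120; favorable C(6,3) = 20; P = 1/6; answer 1/6

1/6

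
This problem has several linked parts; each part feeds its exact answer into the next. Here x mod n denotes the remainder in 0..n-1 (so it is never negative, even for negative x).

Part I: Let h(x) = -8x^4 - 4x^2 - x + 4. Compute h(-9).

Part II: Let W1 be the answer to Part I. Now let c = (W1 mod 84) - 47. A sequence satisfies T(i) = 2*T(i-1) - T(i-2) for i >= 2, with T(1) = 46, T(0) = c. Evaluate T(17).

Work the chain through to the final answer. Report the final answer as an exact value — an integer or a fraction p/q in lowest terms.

942

Part I: -8*(-9)^4 - 4*(-9)^2 - 1*(-9)^1 + 4 = (-52488) + (-324) + (9) + (4) = -52799; answer -52799
Part II: W1 = -52799; c = -10; T(2) = 2*(46) - 1*(-10) = 102; iterating: T(2)=102, T(3)=158, T(4)=214, T(5)=270, T(6)=326, T(7)=382, T(8)=438, T(9)=494, T(10)=550, T(11)=606, T(12)=662, T(13)=718, T(14)=774, T(15)=830, T(16)=886, T(17)=942; answer 942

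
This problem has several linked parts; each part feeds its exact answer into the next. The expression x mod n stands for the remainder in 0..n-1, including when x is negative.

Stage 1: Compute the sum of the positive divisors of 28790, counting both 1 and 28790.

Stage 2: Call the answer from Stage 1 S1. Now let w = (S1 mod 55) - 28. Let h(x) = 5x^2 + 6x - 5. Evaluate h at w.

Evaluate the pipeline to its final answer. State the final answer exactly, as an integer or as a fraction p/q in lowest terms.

27

Stage 1: 28790 = 2 * 5 * 2879; sigma = (1 + 2) * (1 + 5) * (1 + 2879) = 3 * 6 * 2880 = 51840; answer 51840
Stage 2: S1 = 51840; w = 2; 5*(2)^2 + 6*(2)^1 - 5 = (20) + (12) + (-5) = 27; answer 27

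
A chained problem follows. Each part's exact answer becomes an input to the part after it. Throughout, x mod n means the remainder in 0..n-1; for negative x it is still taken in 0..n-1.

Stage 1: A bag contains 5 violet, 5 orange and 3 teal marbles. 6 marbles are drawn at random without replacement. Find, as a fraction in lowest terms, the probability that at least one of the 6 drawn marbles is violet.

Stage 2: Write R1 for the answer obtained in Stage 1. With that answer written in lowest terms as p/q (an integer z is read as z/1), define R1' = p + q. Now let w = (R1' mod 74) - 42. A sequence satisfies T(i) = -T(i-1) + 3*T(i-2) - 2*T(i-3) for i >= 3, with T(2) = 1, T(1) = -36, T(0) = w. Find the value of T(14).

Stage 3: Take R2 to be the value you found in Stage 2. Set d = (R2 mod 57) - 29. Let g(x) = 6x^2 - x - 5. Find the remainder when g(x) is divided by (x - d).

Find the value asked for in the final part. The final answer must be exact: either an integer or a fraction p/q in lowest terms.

Stage 1: total draws C(13,6) = 1716; complement C(8,6) = 28; favorable 1716 - 28 = 1688; P = 422/429; answer 422/429
Stage 2: R1 = 422/429; threaded value p + q = 851; w = -5; T(3) = -1*(1) + 3*(-36) - 2*(-5) = -99; iterating: T(3)=-99, T(4)=174, T(5)=-473, T(6)=1193, T(7)=-2960, T(8)=7485, T(9)=-18751, T(10)=47126, T(11)=-118349, T(12)=297229, T(13)=-746528, T(14)=1874913; answer 1874913
Stage 3: R2 = 1874913; d = -17; remainder = value at the root: 6*(-17)^2 - 1*(-17)^1 - 5 = (1734) + (17) + (-5) = 1746; answer 1746

1746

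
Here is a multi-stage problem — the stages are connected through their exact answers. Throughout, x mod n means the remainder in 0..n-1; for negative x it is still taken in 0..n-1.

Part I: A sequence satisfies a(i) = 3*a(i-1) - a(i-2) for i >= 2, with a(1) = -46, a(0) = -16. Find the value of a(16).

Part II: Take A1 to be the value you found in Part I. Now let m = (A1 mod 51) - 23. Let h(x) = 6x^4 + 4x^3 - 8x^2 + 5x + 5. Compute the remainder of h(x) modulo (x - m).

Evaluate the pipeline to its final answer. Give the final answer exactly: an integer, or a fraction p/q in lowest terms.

Part I: a(2) = 3*(-46) - 1*(-16) = -122; iterating: a(2)=-122, a(3)=-320, a(4)=-838, a(5)=-2194, a(6)=-5744, a(7)=-15038, a(8)=-39370, a(9)=-103072, a(10)=-269846, a(11)=-706466, a(12)=-1849552, a(13)=-4842190, a(14)=-12677018, a(15)=-33188864, a(16)=-86889574; answer -86889574
Part II: A1 = -86889574; m = 21; remainder = value at the root: 6*(21)^4 + 4*(21)^3 - 8*(21)^2 + 5*(21)^1 + 5 = (1166886) + (37044) + (-3528) + (105) + (5) = 1200512; answer 1200512

1200512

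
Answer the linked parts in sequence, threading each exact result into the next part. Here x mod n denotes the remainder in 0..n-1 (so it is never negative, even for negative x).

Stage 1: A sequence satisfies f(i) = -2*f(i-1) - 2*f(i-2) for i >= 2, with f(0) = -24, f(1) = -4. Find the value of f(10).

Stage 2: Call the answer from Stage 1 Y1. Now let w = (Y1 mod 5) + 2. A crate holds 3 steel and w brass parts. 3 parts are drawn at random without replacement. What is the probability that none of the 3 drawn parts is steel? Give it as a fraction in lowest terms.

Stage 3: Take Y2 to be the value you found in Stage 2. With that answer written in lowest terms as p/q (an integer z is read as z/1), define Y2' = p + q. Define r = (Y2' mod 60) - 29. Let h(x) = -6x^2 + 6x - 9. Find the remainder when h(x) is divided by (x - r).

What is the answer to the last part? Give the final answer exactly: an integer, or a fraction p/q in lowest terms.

-441

Stage 1: f(2) = -2*(-4) - 2*(-24) = 56; iterating: f(2)=56, f(3)=-104, f(4)=96, f(5)=16, f(6)=-224, f(7)=416, f(8)=-384, f(9)=-64, f(10)=896; answer 896
Stage 2: Y1 = 896; w = 3; total draws C(6,3) = 20; favorable C(3,3) = 1; P = 1/20; answer 1/20
Stage 3: Y2 = 1/20; threaded value p + q = 21; r = -8; remainder = value at the root: -6*(-8)^2 + 6*(-8)^1 - 9 = (-384) + (-48) + (-9) = -441; answer -441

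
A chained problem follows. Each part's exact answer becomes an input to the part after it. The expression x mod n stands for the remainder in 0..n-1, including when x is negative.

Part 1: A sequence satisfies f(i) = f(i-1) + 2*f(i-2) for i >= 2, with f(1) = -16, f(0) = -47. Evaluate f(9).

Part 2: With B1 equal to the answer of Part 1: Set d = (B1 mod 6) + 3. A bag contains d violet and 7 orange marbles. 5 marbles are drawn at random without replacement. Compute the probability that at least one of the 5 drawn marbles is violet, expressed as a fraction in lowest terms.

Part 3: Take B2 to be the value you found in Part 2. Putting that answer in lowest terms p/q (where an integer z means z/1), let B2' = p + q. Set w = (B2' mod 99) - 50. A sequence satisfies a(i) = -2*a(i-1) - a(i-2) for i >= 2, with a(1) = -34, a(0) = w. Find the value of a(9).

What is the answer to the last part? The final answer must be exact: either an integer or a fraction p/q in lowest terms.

-498

Part 1: f(2) = 1*(-16) + 2*(-47) = -110; iterating: f(2)=-110, f(3)=-142, f(4)=-362, f(5)=-646, f(6)=-1370, f(7)=-2662, f(8)=-5402, f(9)=-10726; answer -10726
Part 2: B1 = -10726; d = 5; total draws C(12,5) = 792; complement C(7,5) = 21; favorable 792 - 21 = 771; P = 257/264; answer 257/264
Part 3: B2 = 257/264; threaded value p + q = 521; w = -24; a(2) = -2*(-34) - 1*(-24) = 92; iterating: a(2)=92, a(3)=-150, a(4)=208, a(5)=-266, a(6)=324, a(7)=-382, a(8)=440, a(9)=-498; answer -498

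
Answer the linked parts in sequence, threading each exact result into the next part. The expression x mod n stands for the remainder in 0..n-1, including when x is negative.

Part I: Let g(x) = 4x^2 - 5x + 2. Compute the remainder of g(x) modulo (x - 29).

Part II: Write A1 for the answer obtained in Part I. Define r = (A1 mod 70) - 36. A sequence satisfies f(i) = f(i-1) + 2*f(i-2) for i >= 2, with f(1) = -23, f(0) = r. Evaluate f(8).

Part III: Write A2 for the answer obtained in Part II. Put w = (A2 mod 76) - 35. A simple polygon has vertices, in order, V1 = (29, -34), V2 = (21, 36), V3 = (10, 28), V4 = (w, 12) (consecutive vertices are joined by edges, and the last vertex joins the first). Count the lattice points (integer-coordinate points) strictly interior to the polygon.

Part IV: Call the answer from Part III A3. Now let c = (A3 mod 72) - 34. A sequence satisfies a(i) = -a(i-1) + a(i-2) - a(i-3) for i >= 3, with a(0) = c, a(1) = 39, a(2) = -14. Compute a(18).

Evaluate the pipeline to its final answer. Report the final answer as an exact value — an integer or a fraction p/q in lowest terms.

Part I: remainder = value at the root: 4*(29)^2 - 5*(29)^1 + 2 = (3364) + (-145) + (2) = 3221; answer 3221
Part II: A1 = 3221; r = -35; f(2) = 1*(-23) + 2*(-35) = -93; iterating: f(2)=-93, f(3)=-139, f(4)=-325, f(5)=-603, f(6)=-1253, f(7)=-2459, f(8)=-4965; answer -4965
Part III: A2 = -4965; w = 16; cross terms: (29*36 - 21*-34)=1758, (21*28 - 10*36)=228, (10*12 - 16*28)=-328, (16*-34 - 29*12)=-892; twice the area = |766| = 766; area = 383; boundary points = 2 + 1 + 2 + 1 = 6; strictly interior points = area - boundary/2 + 1 = 381; answer 381
Part IV: A3 = 381; c = -13; a(3) = -1*(-14) + 1*(39) - 1*(-13) = 66; iterating: a(3)=66, a(4)=-119, a(5)=199, a(6)=-384, a(7)=702, a(8)=-1285, a(9)=2371, a(10)=-4358, a(11)=8014, a(12)=-14743, a(13)=27115, a(14)=-49872, a(15)=91730, a(16)=-168717, a(17)=310319, a(18)=-570766; answer -570766

-570766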